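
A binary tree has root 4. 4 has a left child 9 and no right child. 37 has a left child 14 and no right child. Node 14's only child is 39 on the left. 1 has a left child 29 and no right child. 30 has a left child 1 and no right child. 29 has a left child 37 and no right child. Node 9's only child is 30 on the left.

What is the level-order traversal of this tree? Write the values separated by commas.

Level-order visits nodes level by level from the root, left to right within each level.
Level 0: 4
Level 1: 9
Level 2: 30
Level 3: 1
Level 4: 29
Level 5: 37
Level 6: 14
Level 7: 39

4, 9, 30, 1, 29, 37, 14, 39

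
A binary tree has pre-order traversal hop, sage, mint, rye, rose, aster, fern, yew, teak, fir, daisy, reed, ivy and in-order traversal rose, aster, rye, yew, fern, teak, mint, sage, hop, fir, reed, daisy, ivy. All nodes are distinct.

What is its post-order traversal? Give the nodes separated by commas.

The first element of pre-order is the root; it splits in-order into left and right subtrees.
Root hop: left subtree has 8 nodes {rose, aster, rye, yew, fern, teak, mint, sage}, right has 4 {fir, reed, daisy, ivy}.
  Root sage: left subtree has 7 nodes {rose, aster, rye, yew, fern, teak, mint}, right has 0 { }.
    Root mint: left subtree has 6 nodes {rose, aster, rye, yew, fern, teak}, right has 0 { }.
      Root rye: left subtree has 2 nodes {rose, aster}, right has 3 {yew, fern, teak}.
        Root rose: left subtree has 0 nodes { }, right has 1 {aster}.
        Root fern: left subtree has 1 node {yew}, right has 1 {teak}.
  Root fir: left subtree has 0 nodes { }, right has 3 {reed, daisy, ivy}.
    Root daisy: left subtree has 1 node {reed}, right has 1 {ivy}.

aster, rose, yew, teak, fern, rye, mint, sage, reed, ivy, daisy, fir, hop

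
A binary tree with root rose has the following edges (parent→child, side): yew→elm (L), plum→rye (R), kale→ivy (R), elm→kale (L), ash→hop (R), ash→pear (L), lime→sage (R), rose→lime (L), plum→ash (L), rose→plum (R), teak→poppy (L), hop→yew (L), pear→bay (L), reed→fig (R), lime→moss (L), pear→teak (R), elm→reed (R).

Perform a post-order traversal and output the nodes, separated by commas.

moss, sage, lime, bay, poppy, teak, pear, ivy, kale, fig, reed, elm, yew, hop, ash, rye, plum, rose

Post-order visits the left subtree, then the right subtree, then the node.
At rose: go left to lime.
  At lime: go left to moss.
    moss is a leaf — visit moss.
  At lime: go right to sage.
    sage is a leaf — visit sage.
  Visit lime.
At rose: go right to plum.
  At plum: go left to ash.
    At ash: go left to pear.
      At pear: go left to bay.
        bay is a leaf — visit bay.
      At pear: go right to teak.
        At teak: go left to poppy.
          poppy is a leaf — visit poppy.
        At teak: no right child.
        Visit teak.
      Visit pear.
    At ash: go right to hop.
      At hop: go left to yew.
        At yew: go left to elm.
          At elm: go left to kale.
            At kale: no left child.
            At kale: go right to ivy.
              ivy is a leaf — visit ivy.
            Visit kale.
          At elm: go right to reed.
            At reed: no left child.
            At reed: go right to fig.
              fig is a leaf — visit fig.
            Visit reed.
          Visit elm.
        At yew: no right child.
        Visit yew.
      At hop: no right child.
      Visit hop.
    Visit ash.
  At plum: go right to rye.
    rye is a leaf — visit rye.
  Visit plum.
Visit rose.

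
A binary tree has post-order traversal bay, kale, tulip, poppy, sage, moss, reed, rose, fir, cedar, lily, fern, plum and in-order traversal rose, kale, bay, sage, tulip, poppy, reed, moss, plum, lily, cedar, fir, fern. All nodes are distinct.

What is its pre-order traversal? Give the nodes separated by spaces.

The last element of post-order is the root; it splits in-order into left and right subtrees.
Root plum: left subtree has 8 nodes {rose, kale, bay, sage, tulip, poppy, reed, moss}, right has 4 {lily, cedar, fir, fern}.
  Root rose: left subtree has 0 nodes { }, right has 7 {kale, bay, sage, tulip, poppy, reed, moss}.
    Root reed: left subtree has 5 nodes {kale, bay, sage, tulip, poppy}, right has 1 {moss}.
      Root sage: left subtree has 2 nodes {kale, bay}, right has 2 {tulip, poppy}.
        Root kale: left subtree has 0 nodes { }, right has 1 {bay}.
        Root poppy: left subtree has 1 node {tulip}, right has 0 { }.
  Root fern: left subtree has 3 nodes {lily, cedar, fir}, right has 0 { }.
    Root lily: left subtree has 0 nodes { }, right has 2 {cedar, fir}.
      Root cedar: left subtree has 0 nodes { }, right has 1 {fir}.

plum rose reed sage kale bay poppy tulip moss fern lily cedar fir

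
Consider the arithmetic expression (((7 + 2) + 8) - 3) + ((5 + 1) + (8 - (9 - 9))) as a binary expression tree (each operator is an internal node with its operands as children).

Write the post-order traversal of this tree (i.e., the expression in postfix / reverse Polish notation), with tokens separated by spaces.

Post-order on an expression tree gives postfix notation: for each operator, emit left operand, right operand, then the operator.

7 2 + 8 + 3 - 5 1 + 8 9 9 - - + +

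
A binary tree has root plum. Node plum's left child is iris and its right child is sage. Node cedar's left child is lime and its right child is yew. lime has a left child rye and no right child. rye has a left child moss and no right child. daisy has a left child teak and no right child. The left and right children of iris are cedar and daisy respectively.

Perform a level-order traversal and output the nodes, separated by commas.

plum, iris, sage, cedar, daisy, lime, yew, teak, rye, moss

Level-order visits nodes level by level from the root, left to right within each level.
Level 0: plum
Level 1: iris, sage
Level 2: cedar, daisy
Level 3: lime, yew, teak
Level 4: rye
Level 5: moss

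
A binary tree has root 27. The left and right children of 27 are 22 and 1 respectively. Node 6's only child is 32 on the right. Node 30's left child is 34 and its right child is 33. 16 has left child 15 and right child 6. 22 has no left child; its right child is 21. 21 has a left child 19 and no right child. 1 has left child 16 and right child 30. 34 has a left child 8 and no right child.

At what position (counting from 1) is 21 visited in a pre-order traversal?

3

Pre-order visits the node, then its left subtree, then its right subtree.
Visit 27.
At 27: go left to 22.
  Visit 22.
  At 22: no left child.
  At 22: go right to 21.
    Visit 21.
    At 21: go left to 19.
      19 is a leaf — visit 19.
    At 21: no right child.
At 27: go right to 1.
  Visit 1.
  At 1: go left to 16.
    Visit 16.
    At 16: go left to 15.
      15 is a leaf — visit 15.
    At 16: go right to 6.
      Visit 6.
      At 6: no left child.
      At 6: go right to 32.
        32 is a leaf — visit 32.
  At 1: go right to 30.
    Visit 30.
    At 30: go left to 34.
      Visit 34.
      At 34: go left to 8.
        8 is a leaf — visit 8.
      At 34: no right child.
    At 30: go right to 33.
      33 is a leaf — visit 33.
Full pre-order sequence: 27, 22, 21, 19, 1, 16, 15, 6, 32, 30, 34, 8, 33.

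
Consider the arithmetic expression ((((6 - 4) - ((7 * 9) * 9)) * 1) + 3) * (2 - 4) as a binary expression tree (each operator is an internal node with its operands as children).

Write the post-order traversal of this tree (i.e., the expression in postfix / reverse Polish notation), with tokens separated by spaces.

Post-order on an expression tree gives postfix notation: for each operator, emit left operand, right operand, then the operator.

6 4 - 7 9 * 9 * - 1 * 3 + 2 4 - *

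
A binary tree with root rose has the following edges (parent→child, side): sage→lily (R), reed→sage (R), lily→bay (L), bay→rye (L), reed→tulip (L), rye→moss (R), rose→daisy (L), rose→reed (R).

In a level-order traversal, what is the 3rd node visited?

Level-order visits nodes level by level from the root, left to right within each level.
Level 0: rose
Level 1: daisy, reed
Level 2: tulip, sage
Level 3: lily
Level 4: bay
Level 5: rye
Level 6: moss
Full level-order sequence: rose, daisy, reed, tulip, sage, lily, bay, rye, moss.

reed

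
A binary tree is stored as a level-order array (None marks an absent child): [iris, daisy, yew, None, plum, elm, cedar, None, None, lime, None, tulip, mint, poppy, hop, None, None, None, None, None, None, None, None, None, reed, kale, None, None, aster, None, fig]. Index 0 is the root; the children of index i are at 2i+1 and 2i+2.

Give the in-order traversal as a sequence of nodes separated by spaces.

daisy lime plum iris tulip reed elm kale mint yew poppy aster cedar hop fig

In-order visits the left subtree, then the node, then the right subtree.
At iris: go left to daisy.
  At daisy: no left child.
  Visit daisy.
  At daisy: go right to plum.
    At plum: go left to lime.
      lime is a leaf — visit lime.
    Visit plum.
    At plum: no right child.
Visit iris.
At iris: go right to yew.
  At yew: go left to elm.
    At elm: go left to tulip.
      At tulip: no left child.
      Visit tulip.
      At tulip: go right to reed.
        reed is a leaf — visit reed.
    Visit elm.
    At elm: go right to mint.
      At mint: go left to kale.
        kale is a leaf — visit kale.
      Visit mint.
      At mint: no right child.
  Visit yew.
  At yew: go right to cedar.
    At cedar: go left to poppy.
      At poppy: no left child.
      Visit poppy.
      At poppy: go right to aster.
        aster is a leaf — visit aster.
    Visit cedar.
    At cedar: go right to hop.
      At hop: no left child.
      Visit hop.
      At hop: go right to fig.
        fig is a leaf — visit fig.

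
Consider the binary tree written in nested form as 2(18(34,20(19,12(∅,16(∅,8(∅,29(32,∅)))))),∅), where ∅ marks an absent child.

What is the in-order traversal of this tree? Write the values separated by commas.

34, 18, 19, 20, 12, 16, 8, 32, 29, 2

In-order visits the left subtree, then the node, then the right subtree.
At 2: go left to 18.
  At 18: go left to 34.
    34 is a leaf — visit 34.
  Visit 18.
  At 18: go right to 20.
    At 20: go left to 19.
      19 is a leaf — visit 19.
    Visit 20.
    At 20: go right to 12.
      At 12: no left child.
      Visit 12.
      At 12: go right to 16.
        At 16: no left child.
        Visit 16.
        At 16: go right to 8.
          At 8: no left child.
          Visit 8.
          At 8: go right to 29.
            At 29: go left to 32.
              32 is a leaf — visit 32.
            Visit 29.
            At 29: no right child.
Visit 2.
At 2: no right child.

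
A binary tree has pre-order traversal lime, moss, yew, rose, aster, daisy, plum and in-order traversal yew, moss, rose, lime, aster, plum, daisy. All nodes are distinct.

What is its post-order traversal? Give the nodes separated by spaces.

The first element of pre-order is the root; it splits in-order into left and right subtrees.
Root lime: left subtree has 3 nodes {yew, moss, rose}, right has 3 {aster, plum, daisy}.
  Root moss: left subtree has 1 node {yew}, right has 1 {rose}.
  Root aster: left subtree has 0 nodes { }, right has 2 {plum, daisy}.
    Root daisy: left subtree has 1 node {plum}, right has 0 { }.

yew rose moss plum daisy aster lime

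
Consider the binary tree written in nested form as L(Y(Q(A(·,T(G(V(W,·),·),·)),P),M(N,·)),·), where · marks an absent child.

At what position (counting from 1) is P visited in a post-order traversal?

6

Post-order visits the left subtree, then the right subtree, then the node.
At L: go left to Y.
  At Y: go left to Q.
    At Q: go left to A.
      At A: no left child.
      At A: go right to T.
        At T: go left to G.
          At G: go left to V.
            At V: go left to W.
              W is a leaf — visit W.
            At V: no right child.
            Visit V.
          At G: no right child.
          Visit G.
        At T: no right child.
        Visit T.
      Visit A.
    At Q: go right to P.
      P is a leaf — visit P.
    Visit Q.
  At Y: go right to M.
    At M: go left to N.
      N is a leaf — visit N.
    At M: no right child.
    Visit M.
  Visit Y.
At L: no right child.
Visit L.
Full post-order sequence: W, V, G, T, A, P, Q, N, M, Y, L.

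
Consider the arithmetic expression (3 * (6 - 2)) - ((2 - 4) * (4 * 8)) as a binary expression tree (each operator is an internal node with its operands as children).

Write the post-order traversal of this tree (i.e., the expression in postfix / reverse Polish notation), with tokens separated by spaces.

Post-order on an expression tree gives postfix notation: for each operator, emit left operand, right operand, then the operator.

3 6 2 - * 2 4 - 4 8 * * -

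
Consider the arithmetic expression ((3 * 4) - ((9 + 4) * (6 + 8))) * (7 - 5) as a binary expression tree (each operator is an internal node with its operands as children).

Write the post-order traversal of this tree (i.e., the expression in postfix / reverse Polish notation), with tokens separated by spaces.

3 4 * 9 4 + 6 8 + * - 7 5 - *

Post-order on an expression tree gives postfix notation: for each operator, emit left operand, right operand, then the operator.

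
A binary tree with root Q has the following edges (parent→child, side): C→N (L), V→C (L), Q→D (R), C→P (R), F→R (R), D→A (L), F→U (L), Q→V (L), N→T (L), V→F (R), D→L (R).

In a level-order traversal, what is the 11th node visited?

Level-order visits nodes level by level from the root, left to right within each level.
Level 0: Q
Level 1: V, D
Level 2: C, F, A, L
Level 3: N, P, U, R
Level 4: T
Full level-order sequence: Q, V, D, C, F, A, L, N, P, U, R, T.

R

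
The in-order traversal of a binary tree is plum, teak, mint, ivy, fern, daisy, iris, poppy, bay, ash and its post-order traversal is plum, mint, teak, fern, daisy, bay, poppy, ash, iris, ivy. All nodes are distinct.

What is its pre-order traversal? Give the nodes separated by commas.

ivy, teak, plum, mint, iris, daisy, fern, ash, poppy, bay

The last element of post-order is the root; it splits in-order into left and right subtrees.
Root ivy: left subtree has 3 nodes {plum, teak, mint}, right has 6 {fern, daisy, iris, poppy, bay, ash}.
  Root teak: left subtree has 1 node {plum}, right has 1 {mint}.
  Root iris: left subtree has 2 nodes {fern, daisy}, right has 3 {poppy, bay, ash}.
    Root daisy: left subtree has 1 node {fern}, right has 0 { }.
    Root ash: left subtree has 2 nodes {poppy, bay}, right has 0 { }.
      Root poppy: left subtree has 0 nodes { }, right has 1 {bay}.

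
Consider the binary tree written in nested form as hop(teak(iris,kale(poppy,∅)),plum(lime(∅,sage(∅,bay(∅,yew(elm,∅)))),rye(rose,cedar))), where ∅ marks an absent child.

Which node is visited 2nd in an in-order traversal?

In-order visits the left subtree, then the node, then the right subtree.
At hop: go left to teak.
  At teak: go left to iris.
    iris is a leaf — visit iris.
  Visit teak.
  At teak: go right to kale.
    At kale: go left to poppy.
      poppy is a leaf — visit poppy.
    Visit kale.
    At kale: no right child.
Visit hop.
At hop: go right to plum.
  At plum: go left to lime.
    At lime: no left child.
    Visit lime.
    At lime: go right to sage.
      At sage: no left child.
      Visit sage.
      At sage: go right to bay.
        At bay: no left child.
        Visit bay.
        At bay: go right to yew.
          At yew: go left to elm.
            elm is a leaf — visit elm.
          Visit yew.
          At yew: no right child.
  Visit plum.
  At plum: go right to rye.
    At rye: go left to rose.
      rose is a leaf — visit rose.
    Visit rye.
    At rye: go right to cedar.
      cedar is a leaf — visit cedar.
Full in-order sequence: iris, teak, poppy, kale, hop, lime, sage, bay, elm, yew, plum, rose, rye, cedar.

teak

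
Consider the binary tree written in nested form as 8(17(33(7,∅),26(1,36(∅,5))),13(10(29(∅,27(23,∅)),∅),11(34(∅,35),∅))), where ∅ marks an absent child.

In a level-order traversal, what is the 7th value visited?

Level-order visits nodes level by level from the root, left to right within each level.
Level 0: 8
Level 1: 17, 13
Level 2: 33, 26, 10, 11
Level 3: 7, 1, 36, 29, 34
Level 4: 5, 27, 35
Level 5: 23
Full level-order sequence: 8, 17, 13, 33, 26, 10, 11, 7, 1, 36, 29, 34, 5, 27, 35, 23.

11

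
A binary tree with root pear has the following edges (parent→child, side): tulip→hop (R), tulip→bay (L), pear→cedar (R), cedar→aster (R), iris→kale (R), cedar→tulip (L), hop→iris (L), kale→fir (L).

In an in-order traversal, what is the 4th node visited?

In-order visits the left subtree, then the node, then the right subtree.
At pear: no left child.
Visit pear.
At pear: go right to cedar.
  At cedar: go left to tulip.
    At tulip: go left to bay.
      bay is a leaf — visit bay.
    Visit tulip.
    At tulip: go right to hop.
      At hop: go left to iris.
        At iris: no left child.
        Visit iris.
        At iris: go right to kale.
          At kale: go left to fir.
            fir is a leaf — visit fir.
          Visit kale.
          At kale: no right child.
      Visit hop.
      At hop: no right child.
  Visit cedar.
  At cedar: go right to aster.
    aster is a leaf — visit aster.
Full in-order sequence: pear, bay, tulip, iris, fir, kale, hop, cedar, aster.

iris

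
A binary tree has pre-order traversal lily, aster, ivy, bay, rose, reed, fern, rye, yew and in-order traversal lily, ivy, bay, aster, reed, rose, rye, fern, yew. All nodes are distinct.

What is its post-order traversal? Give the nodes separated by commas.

bay, ivy, reed, rye, yew, fern, rose, aster, lily

The first element of pre-order is the root; it splits in-order into left and right subtrees.
Root lily: left subtree has 0 nodes { }, right has 8 {ivy, bay, aster, reed, rose, rye, fern, yew}.
  Root aster: left subtree has 2 nodes {ivy, bay}, right has 5 {reed, rose, rye, fern, yew}.
    Root ivy: left subtree has 0 nodes { }, right has 1 {bay}.
    Root rose: left subtree has 1 node {reed}, right has 3 {rye, fern, yew}.
      Root fern: left subtree has 1 node {rye}, right has 1 {yew}.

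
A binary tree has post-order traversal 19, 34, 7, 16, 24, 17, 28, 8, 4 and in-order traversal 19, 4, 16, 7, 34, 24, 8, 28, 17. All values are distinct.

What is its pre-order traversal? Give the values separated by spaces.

4 19 8 24 16 7 34 28 17

The last element of post-order is the root; it splits in-order into left and right subtrees.
Root 4: left subtree has 1 node {19}, right has 7 {16, 7, 34, 24, 8, 28, 17}.
  Root 8: left subtree has 4 nodes {16, 7, 34, 24}, right has 2 {28, 17}.
    Root 24: left subtree has 3 nodes {16, 7, 34}, right has 0 { }.
      Root 16: left subtree has 0 nodes { }, right has 2 {7, 34}.
        Root 7: left subtree has 0 nodes { }, right has 1 {34}.
    Root 28: left subtree has 0 nodes { }, right has 1 {17}.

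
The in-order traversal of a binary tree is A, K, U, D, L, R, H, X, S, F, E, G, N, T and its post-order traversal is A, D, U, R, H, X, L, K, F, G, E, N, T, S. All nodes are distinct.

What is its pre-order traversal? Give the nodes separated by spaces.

S K A L U D X H R T N E F G

The last element of post-order is the root; it splits in-order into left and right subtrees.
Root S: left subtree has 8 nodes {A, K, U, D, L, R, H, X}, right has 5 {F, E, G, N, T}.
  Root K: left subtree has 1 node {A}, right has 6 {U, D, L, R, H, X}.
    Root L: left subtree has 2 nodes {U, D}, right has 3 {R, H, X}.
      Root U: left subtree has 0 nodes { }, right has 1 {D}.
      Root X: left subtree has 2 nodes {R, H}, right has 0 { }.
        Root H: left subtree has 1 node {R}, right has 0 { }.
  Root T: left subtree has 4 nodes {F, E, G, N}, right has 0 { }.
    Root N: left subtree has 3 nodes {F, E, G}, right has 0 { }.
      Root E: left subtree has 1 node {F}, right has 1 {G}.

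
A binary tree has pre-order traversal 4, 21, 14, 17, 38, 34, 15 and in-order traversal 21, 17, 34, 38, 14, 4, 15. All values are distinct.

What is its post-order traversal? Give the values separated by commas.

34, 38, 17, 14, 21, 15, 4

The first element of pre-order is the root; it splits in-order into left and right subtrees.
Root 4: left subtree has 5 nodes {21, 17, 34, 38, 14}, right has 1 {15}.
  Root 21: left subtree has 0 nodes { }, right has 4 {17, 34, 38, 14}.
    Root 14: left subtree has 3 nodes {17, 34, 38}, right has 0 { }.
      Root 17: left subtree has 0 nodes { }, right has 2 {34, 38}.
        Root 38: left subtree has 1 node {34}, right has 0 { }.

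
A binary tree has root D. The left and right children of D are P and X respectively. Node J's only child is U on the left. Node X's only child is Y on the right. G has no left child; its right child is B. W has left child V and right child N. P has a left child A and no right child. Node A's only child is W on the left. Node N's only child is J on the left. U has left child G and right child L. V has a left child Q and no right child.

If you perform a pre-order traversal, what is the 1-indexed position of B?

Pre-order visits the node, then its left subtree, then its right subtree.
Visit D.
At D: go left to P.
  Visit P.
  At P: go left to A.
    Visit A.
    At A: go left to W.
      Visit W.
      At W: go left to V.
        Visit V.
        At V: go left to Q.
          Q is a leaf — visit Q.
        At V: no right child.
      At W: go right to N.
        Visit N.
        At N: go left to J.
          Visit J.
          At J: go left to U.
            Visit U.
            At U: go left to G.
              Visit G.
              At G: no left child.
              At G: go right to B.
                B is a leaf — visit B.
            At U: go right to L.
              L is a leaf — visit L.
          At J: no right child.
        At N: no right child.
    At A: no right child.
  At P: no right child.
At D: go right to X.
  Visit X.
  At X: no left child.
  At X: go right to Y.
    Y is a leaf — visit Y.
Full pre-order sequence: D, P, A, W, V, Q, N, J, U, G, B, L, X, Y.

11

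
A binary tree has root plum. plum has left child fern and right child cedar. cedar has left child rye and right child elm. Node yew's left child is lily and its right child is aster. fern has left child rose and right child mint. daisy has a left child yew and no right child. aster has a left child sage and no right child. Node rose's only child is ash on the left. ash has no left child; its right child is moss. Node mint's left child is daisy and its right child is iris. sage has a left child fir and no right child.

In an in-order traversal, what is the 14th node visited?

rye

In-order visits the left subtree, then the node, then the right subtree.
At plum: go left to fern.
  At fern: go left to rose.
    At rose: go left to ash.
      At ash: no left child.
      Visit ash.
      At ash: go right to moss.
        moss is a leaf — visit moss.
    Visit rose.
    At rose: no right child.
  Visit fern.
  At fern: go right to mint.
    At mint: go left to daisy.
      At daisy: go left to yew.
        At yew: go left to lily.
          lily is a leaf — visit lily.
        Visit yew.
        At yew: go right to aster.
          At aster: go left to sage.
            At sage: go left to fir.
              fir is a leaf — visit fir.
            Visit sage.
            At sage: no right child.
          Visit aster.
          At aster: no right child.
      Visit daisy.
      At daisy: no right child.
    Visit mint.
    At mint: go right to iris.
      iris is a leaf — visit iris.
Visit plum.
At plum: go right to cedar.
  At cedar: go left to rye.
    rye is a leaf — visit rye.
  Visit cedar.
  At cedar: go right to elm.
    elm is a leaf — visit elm.
Full in-order sequence: ash, moss, rose, fern, lily, yew, fir, sage, aster, daisy, mint, iris, plum, rye, cedar, elm.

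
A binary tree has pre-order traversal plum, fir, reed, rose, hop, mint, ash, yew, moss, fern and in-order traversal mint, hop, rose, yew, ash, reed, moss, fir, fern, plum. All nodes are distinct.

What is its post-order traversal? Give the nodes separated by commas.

mint, hop, yew, ash, rose, moss, reed, fern, fir, plum

The first element of pre-order is the root; it splits in-order into left and right subtrees.
Root plum: left subtree has 9 nodes {mint, hop, rose, yew, ash, reed, moss, fir, fern}, right has 0 { }.
  Root fir: left subtree has 7 nodes {mint, hop, rose, yew, ash, reed, moss}, right has 1 {fern}.
    Root reed: left subtree has 5 nodes {mint, hop, rose, yew, ash}, right has 1 {moss}.
      Root rose: left subtree has 2 nodes {mint, hop}, right has 2 {yew, ash}.
        Root hop: left subtree has 1 node {mint}, right has 0 { }.
        Root ash: left subtree has 1 node {yew}, right has 0 { }.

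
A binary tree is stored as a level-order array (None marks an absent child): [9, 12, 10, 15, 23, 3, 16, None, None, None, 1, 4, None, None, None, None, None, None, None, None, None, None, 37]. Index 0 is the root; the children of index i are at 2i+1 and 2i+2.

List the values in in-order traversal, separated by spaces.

In-order visits the left subtree, then the node, then the right subtree.
At 9: go left to 12.
  At 12: go left to 15.
    15 is a leaf — visit 15.
  Visit 12.
  At 12: go right to 23.
    At 23: no left child.
    Visit 23.
    At 23: go right to 1.
      At 1: no left child.
      Visit 1.
      At 1: go right to 37.
        37 is a leaf — visit 37.
Visit 9.
At 9: go right to 10.
  At 10: go left to 3.
    At 3: go left to 4.
      4 is a leaf — visit 4.
    Visit 3.
    At 3: no right child.
  Visit 10.
  At 10: go right to 16.
    16 is a leaf — visit 16.

15 12 23 1 37 9 4 3 10 16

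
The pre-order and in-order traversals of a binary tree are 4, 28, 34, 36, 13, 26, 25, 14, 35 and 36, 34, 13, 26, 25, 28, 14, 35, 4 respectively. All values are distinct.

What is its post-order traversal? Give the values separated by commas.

36, 25, 26, 13, 34, 35, 14, 28, 4

The first element of pre-order is the root; it splits in-order into left and right subtrees.
Root 4: left subtree has 8 nodes {36, 34, 13, 26, 25, 28, 14, 35}, right has 0 { }.
  Root 28: left subtree has 5 nodes {36, 34, 13, 26, 25}, right has 2 {14, 35}.
    Root 34: left subtree has 1 node {36}, right has 3 {13, 26, 25}.
      Root 13: left subtree has 0 nodes { }, right has 2 {26, 25}.
        Root 26: left subtree has 0 nodes { }, right has 1 {25}.
    Root 14: left subtree has 0 nodes { }, right has 1 {35}.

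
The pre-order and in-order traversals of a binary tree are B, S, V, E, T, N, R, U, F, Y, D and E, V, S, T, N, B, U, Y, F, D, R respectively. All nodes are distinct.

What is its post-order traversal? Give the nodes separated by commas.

The first element of pre-order is the root; it splits in-order into left and right subtrees.
Root B: left subtree has 5 nodes {E, V, S, T, N}, right has 5 {U, Y, F, D, R}.
  Root S: left subtree has 2 nodes {E, V}, right has 2 {T, N}.
    Root V: left subtree has 1 node {E}, right has 0 { }.
    Root T: left subtree has 0 nodes { }, right has 1 {N}.
  Root R: left subtree has 4 nodes {U, Y, F, D}, right has 0 { }.
    Root U: left subtree has 0 nodes { }, right has 3 {Y, F, D}.
      Root F: left subtree has 1 node {Y}, right has 1 {D}.

E, V, N, T, S, Y, D, F, U, R, B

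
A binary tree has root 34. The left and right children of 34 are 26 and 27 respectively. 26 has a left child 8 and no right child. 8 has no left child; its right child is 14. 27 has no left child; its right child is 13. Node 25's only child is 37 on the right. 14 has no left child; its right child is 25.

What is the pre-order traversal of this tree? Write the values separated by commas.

34, 26, 8, 14, 25, 37, 27, 13

Pre-order visits the node, then its left subtree, then its right subtree.
Visit 34.
At 34: go left to 26.
  Visit 26.
  At 26: go left to 8.
    Visit 8.
    At 8: no left child.
    At 8: go right to 14.
      Visit 14.
      At 14: no left child.
      At 14: go right to 25.
        Visit 25.
        At 25: no left child.
        At 25: go right to 37.
          37 is a leaf — visit 37.
  At 26: no right child.
At 34: go right to 27.
  Visit 27.
  At 27: no left child.
  At 27: go right to 13.
    13 is a leaf — visit 13.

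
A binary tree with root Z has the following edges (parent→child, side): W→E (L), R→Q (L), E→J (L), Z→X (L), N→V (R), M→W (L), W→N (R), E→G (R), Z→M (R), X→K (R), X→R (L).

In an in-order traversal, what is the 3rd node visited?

In-order visits the left subtree, then the node, then the right subtree.
At Z: go left to X.
  At X: go left to R.
    At R: go left to Q.
      Q is a leaf — visit Q.
    Visit R.
    At R: no right child.
  Visit X.
  At X: go right to K.
    K is a leaf — visit K.
Visit Z.
At Z: go right to M.
  At M: go left to W.
    At W: go left to E.
      At E: go left to J.
        J is a leaf — visit J.
      Visit E.
      At E: go right to G.
        G is a leaf — visit G.
    Visit W.
    At W: go right to N.
      At N: no left child.
      Visit N.
      At N: go right to V.
        V is a leaf — visit V.
  Visit M.
  At M: no right child.
Full in-order sequence: Q, R, X, K, Z, J, E, G, W, N, V, M.

X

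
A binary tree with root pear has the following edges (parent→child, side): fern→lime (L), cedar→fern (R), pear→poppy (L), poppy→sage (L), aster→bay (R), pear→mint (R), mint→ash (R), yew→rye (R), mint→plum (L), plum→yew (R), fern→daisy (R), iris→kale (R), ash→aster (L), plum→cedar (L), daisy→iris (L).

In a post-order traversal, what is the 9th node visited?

Post-order visits the left subtree, then the right subtree, then the node.
At pear: go left to poppy.
  At poppy: go left to sage.
    sage is a leaf — visit sage.
  At poppy: no right child.
  Visit poppy.
At pear: go right to mint.
  At mint: go left to plum.
    At plum: go left to cedar.
      At cedar: no left child.
      At cedar: go right to fern.
        At fern: go left to lime.
          lime is a leaf — visit lime.
        At fern: go right to daisy.
          At daisy: go left to iris.
            At iris: no left child.
            At iris: go right to kale.
              kale is a leaf — visit kale.
            Visit iris.
          At daisy: no right child.
          Visit daisy.
        Visit fern.
      Visit cedar.
    At plum: go right to yew.
      At yew: no left child.
      At yew: go right to rye.
        rye is a leaf — visit rye.
      Visit yew.
    Visit plum.
  At mint: go right to ash.
    At ash: go left to aster.
      At aster: no left child.
      At aster: go right to bay.
        bay is a leaf — visit bay.
      Visit aster.
    At ash: no right child.
    Visit ash.
  Visit mint.
Visit pear.
Full post-order sequence: sage, poppy, lime, kale, iris, daisy, fern, cedar, rye, yew, plum, bay, aster, ash, mint, pear.

rye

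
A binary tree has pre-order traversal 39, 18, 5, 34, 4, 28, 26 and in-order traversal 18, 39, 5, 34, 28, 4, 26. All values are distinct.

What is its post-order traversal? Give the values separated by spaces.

The first element of pre-order is the root; it splits in-order into left and right subtrees.
Root 39: left subtree has 1 node {18}, right has 5 {5, 34, 28, 4, 26}.
  Root 5: left subtree has 0 nodes { }, right has 4 {34, 28, 4, 26}.
    Root 34: left subtree has 0 nodes { }, right has 3 {28, 4, 26}.
      Root 4: left subtree has 1 node {28}, right has 1 {26}.

18 28 26 4 34 5 39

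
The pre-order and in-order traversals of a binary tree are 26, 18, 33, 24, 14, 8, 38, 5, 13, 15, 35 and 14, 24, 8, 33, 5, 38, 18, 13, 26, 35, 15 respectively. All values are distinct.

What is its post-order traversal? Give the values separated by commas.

The first element of pre-order is the root; it splits in-order into left and right subtrees.
Root 26: left subtree has 8 nodes {14, 24, 8, 33, 5, 38, 18, 13}, right has 2 {35, 15}.
  Root 18: left subtree has 6 nodes {14, 24, 8, 33, 5, 38}, right has 1 {13}.
    Root 33: left subtree has 3 nodes {14, 24, 8}, right has 2 {5, 38}.
      Root 24: left subtree has 1 node {14}, right has 1 {8}.
      Root 38: left subtree has 1 node {5}, right has 0 { }.
  Root 15: left subtree has 1 node {35}, right has 0 { }.

14, 8, 24, 5, 38, 33, 13, 18, 35, 15, 26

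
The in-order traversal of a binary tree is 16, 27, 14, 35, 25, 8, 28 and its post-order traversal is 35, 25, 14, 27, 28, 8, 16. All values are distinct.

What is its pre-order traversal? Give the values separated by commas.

16, 8, 27, 14, 25, 35, 28

The last element of post-order is the root; it splits in-order into left and right subtrees.
Root 16: left subtree has 0 nodes { }, right has 6 {27, 14, 35, 25, 8, 28}.
  Root 8: left subtree has 4 nodes {27, 14, 35, 25}, right has 1 {28}.
    Root 27: left subtree has 0 nodes { }, right has 3 {14, 35, 25}.
      Root 14: left subtree has 0 nodes { }, right has 2 {35, 25}.
        Root 25: left subtree has 1 node {35}, right has 0 { }.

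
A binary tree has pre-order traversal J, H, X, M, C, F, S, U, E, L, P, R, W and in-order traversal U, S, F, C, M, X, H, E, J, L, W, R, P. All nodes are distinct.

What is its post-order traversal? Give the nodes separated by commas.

U, S, F, C, M, X, E, H, W, R, P, L, J

The first element of pre-order is the root; it splits in-order into left and right subtrees.
Root J: left subtree has 8 nodes {U, S, F, C, M, X, H, E}, right has 4 {L, W, R, P}.
  Root H: left subtree has 6 nodes {U, S, F, C, M, X}, right has 1 {E}.
    Root X: left subtree has 5 nodes {U, S, F, C, M}, right has 0 { }.
      Root M: left subtree has 4 nodes {U, S, F, C}, right has 0 { }.
        Root C: left subtree has 3 nodes {U, S, F}, right has 0 { }.
          Root F: left subtree has 2 nodes {U, S}, right has 0 { }.
            Root S: left subtree has 1 node {U}, right has 0 { }.
  Root L: left subtree has 0 nodes { }, right has 3 {W, R, P}.
    Root P: left subtree has 2 nodes {W, R}, right has 0 { }.
      Root R: left subtree has 1 node {W}, right has 0 { }.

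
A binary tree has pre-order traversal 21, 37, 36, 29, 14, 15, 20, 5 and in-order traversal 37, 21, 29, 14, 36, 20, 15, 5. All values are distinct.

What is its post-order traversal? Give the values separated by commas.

The first element of pre-order is the root; it splits in-order into left and right subtrees.
Root 21: left subtree has 1 node {37}, right has 6 {29, 14, 36, 20, 15, 5}.
  Root 36: left subtree has 2 nodes {29, 14}, right has 3 {20, 15, 5}.
    Root 29: left subtree has 0 nodes { }, right has 1 {14}.
    Root 15: left subtree has 1 node {20}, right has 1 {5}.

37, 14, 29, 20, 5, 15, 36, 21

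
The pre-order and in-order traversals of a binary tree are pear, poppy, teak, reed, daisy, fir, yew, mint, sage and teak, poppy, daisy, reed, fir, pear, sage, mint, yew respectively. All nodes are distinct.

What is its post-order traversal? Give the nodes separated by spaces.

The first element of pre-order is the root; it splits in-order into left and right subtrees.
Root pear: left subtree has 5 nodes {teak, poppy, daisy, reed, fir}, right has 3 {sage, mint, yew}.
  Root poppy: left subtree has 1 node {teak}, right has 3 {daisy, reed, fir}.
    Root reed: left subtree has 1 node {daisy}, right has 1 {fir}.
  Root yew: left subtree has 2 nodes {sage, mint}, right has 0 { }.
    Root mint: left subtree has 1 node {sage}, right has 0 { }.

teak daisy fir reed poppy sage mint yew pear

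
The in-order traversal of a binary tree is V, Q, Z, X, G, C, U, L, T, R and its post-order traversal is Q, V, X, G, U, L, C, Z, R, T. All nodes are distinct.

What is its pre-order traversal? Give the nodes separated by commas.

The last element of post-order is the root; it splits in-order into left and right subtrees.
Root T: left subtree has 8 nodes {V, Q, Z, X, G, C, U, L}, right has 1 {R}.
  Root Z: left subtree has 2 nodes {V, Q}, right has 5 {X, G, C, U, L}.
    Root V: left subtree has 0 nodes { }, right has 1 {Q}.
    Root C: left subtree has 2 nodes {X, G}, right has 2 {U, L}.
      Root G: left subtree has 1 node {X}, right has 0 { }.
      Root L: left subtree has 1 node {U}, right has 0 { }.

T, Z, V, Q, C, G, X, L, U, R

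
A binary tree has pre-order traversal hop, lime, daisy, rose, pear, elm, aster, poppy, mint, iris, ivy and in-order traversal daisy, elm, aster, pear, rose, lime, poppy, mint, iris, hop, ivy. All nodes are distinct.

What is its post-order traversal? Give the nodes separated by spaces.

The first element of pre-order is the root; it splits in-order into left and right subtrees.
Root hop: left subtree has 9 nodes {daisy, elm, aster, pear, rose, lime, poppy, mint, iris}, right has 1 {ivy}.
  Root lime: left subtree has 5 nodes {daisy, elm, aster, pear, rose}, right has 3 {poppy, mint, iris}.
    Root daisy: left subtree has 0 nodes { }, right has 4 {elm, aster, pear, rose}.
      Root rose: left subtree has 3 nodes {elm, aster, pear}, right has 0 { }.
        Root pear: left subtree has 2 nodes {elm, aster}, right has 0 { }.
          Root elm: left subtree has 0 nodes { }, right has 1 {aster}.
    Root poppy: left subtree has 0 nodes { }, right has 2 {mint, iris}.
      Root mint: left subtree has 0 nodes { }, right has 1 {iris}.

aster elm pear rose daisy iris mint poppy lime ivy hop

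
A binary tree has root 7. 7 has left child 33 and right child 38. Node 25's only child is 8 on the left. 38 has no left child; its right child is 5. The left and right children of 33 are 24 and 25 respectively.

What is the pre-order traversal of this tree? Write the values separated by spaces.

Pre-order visits the node, then its left subtree, then its right subtree.
Visit 7.
At 7: go left to 33.
  Visit 33.
  At 33: go left to 24.
    24 is a leaf — visit 24.
  At 33: go right to 25.
    Visit 25.
    At 25: go left to 8.
      8 is a leaf — visit 8.
    At 25: no right child.
At 7: go right to 38.
  Visit 38.
  At 38: no left child.
  At 38: go right to 5.
    5 is a leaf — visit 5.

7 33 24 25 8 38 5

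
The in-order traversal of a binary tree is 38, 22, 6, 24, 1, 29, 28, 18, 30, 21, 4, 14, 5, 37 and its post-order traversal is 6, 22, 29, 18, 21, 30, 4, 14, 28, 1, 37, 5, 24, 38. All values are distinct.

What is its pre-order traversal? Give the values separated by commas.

38, 24, 22, 6, 5, 1, 28, 29, 14, 4, 30, 18, 21, 37

The last element of post-order is the root; it splits in-order into left and right subtrees.
Root 38: left subtree has 0 nodes { }, right has 13 {22, 6, 24, 1, 29, 28, 18, 30, 21, 4, 14, 5, 37}.
  Root 24: left subtree has 2 nodes {22, 6}, right has 10 {1, 29, 28, 18, 30, 21, 4, 14, 5, 37}.
    Root 22: left subtree has 0 nodes { }, right has 1 {6}.
    Root 5: left subtree has 8 nodes {1, 29, 28, 18, 30, 21, 4, 14}, right has 1 {37}.
      Root 1: left subtree has 0 nodes { }, right has 7 {29, 28, 18, 30, 21, 4, 14}.
        Root 28: left subtree has 1 node {29}, right has 5 {18, 30, 21, 4, 14}.
          Root 14: left subtree has 4 nodes {18, 30, 21, 4}, right has 0 { }.
            Root 4: left subtree has 3 nodes {18, 30, 21}, right has 0 { }.
              Root 30: left subtree has 1 node {18}, right has 1 {21}.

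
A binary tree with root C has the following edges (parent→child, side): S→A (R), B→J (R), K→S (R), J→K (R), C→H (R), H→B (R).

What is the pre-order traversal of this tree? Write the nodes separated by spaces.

Pre-order visits the node, then its left subtree, then its right subtree.
Visit C.
At C: no left child.
At C: go right to H.
  Visit H.
  At H: no left child.
  At H: go right to B.
    Visit B.
    At B: no left child.
    At B: go right to J.
      Visit J.
      At J: no left child.
      At J: go right to K.
        Visit K.
        At K: no left child.
        At K: go right to S.
          Visit S.
          At S: no left child.
          At S: go right to A.
            A is a leaf — visit A.

C H B J K S A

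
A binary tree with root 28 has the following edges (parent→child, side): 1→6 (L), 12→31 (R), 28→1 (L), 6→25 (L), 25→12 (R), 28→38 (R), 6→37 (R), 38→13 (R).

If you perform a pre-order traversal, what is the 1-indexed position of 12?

Pre-order visits the node, then its left subtree, then its right subtree.
Visit 28.
At 28: go left to 1.
  Visit 1.
  At 1: go left to 6.
    Visit 6.
    At 6: go left to 25.
      Visit 25.
      At 25: no left child.
      At 25: go right to 12.
        Visit 12.
        At 12: no left child.
        At 12: go right to 31.
          31 is a leaf — visit 31.
    At 6: go right to 37.
      37 is a leaf — visit 37.
  At 1: no right child.
At 28: go right to 38.
  Visit 38.
  At 38: no left child.
  At 38: go right to 13.
    13 is a leaf — visit 13.
Full pre-order sequence: 28, 1, 6, 25, 12, 31, 37, 38, 13.

5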